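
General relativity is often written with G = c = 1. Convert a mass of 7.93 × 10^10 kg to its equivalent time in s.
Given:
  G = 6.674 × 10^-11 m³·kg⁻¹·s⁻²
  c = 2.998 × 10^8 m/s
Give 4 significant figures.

1.964 × 10^-25 s

Mass → time via G/c³.
7.93 × 10^10 kg × (G/c³) = 1.964 × 10^-25 s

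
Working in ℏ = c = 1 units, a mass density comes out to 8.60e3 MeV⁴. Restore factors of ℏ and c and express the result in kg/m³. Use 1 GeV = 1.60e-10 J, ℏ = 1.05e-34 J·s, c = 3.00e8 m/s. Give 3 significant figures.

Mass density is [E]/(c²[L]³) = [E]⁴/(ℏ³c⁵).
1 GeV⁴ → 1/(ℏ³c⁵) × (1 GeV in J)⁴ = 2.33e20 kg/m³.
Convert the energy scale: 8.60e3 MeV⁴ = 8.60e-9 GeV⁴.
Result: 8.60e-9 × 2.33e20 = 2.00e12 kg/m³.

2.00e12 kg/m³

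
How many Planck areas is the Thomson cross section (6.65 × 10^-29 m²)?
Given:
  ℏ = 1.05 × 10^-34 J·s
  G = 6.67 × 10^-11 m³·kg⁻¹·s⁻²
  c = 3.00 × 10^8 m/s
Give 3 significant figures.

Planck area: A_P = ℏG/c³ = 2.59 × 10^-70 m².
6.65 × 10^-29 / 2.59 × 10^-70 = 2.56 × 10^41

2.56 × 10^41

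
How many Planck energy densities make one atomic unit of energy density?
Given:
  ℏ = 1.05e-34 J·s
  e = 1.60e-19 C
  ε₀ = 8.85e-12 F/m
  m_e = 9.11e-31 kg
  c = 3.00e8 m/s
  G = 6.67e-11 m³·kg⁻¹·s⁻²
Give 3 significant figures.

6.44e-101

atomic unit of energy density: u_au = E_h/a₀³ = m_e⁴e¹⁰/((4πε₀)⁵ℏ⁸) = 3.01e13 J/m³
Planck energy density: u_P = c⁷/(ℏG²) = 4.68e113 J/m³
ratio = 3.01e13 / 4.68e113 = 6.44e-101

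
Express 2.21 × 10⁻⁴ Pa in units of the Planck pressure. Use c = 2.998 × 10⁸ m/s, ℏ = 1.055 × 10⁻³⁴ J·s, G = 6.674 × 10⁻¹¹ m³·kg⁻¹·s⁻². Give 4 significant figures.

4.771 × 10⁻¹¹⁸

Planck pressure: p_P = c⁷/(ℏG²) = 4.632 × 10¹¹³ Pa.
2.21 × 10⁻⁴ / 4.632 × 10¹¹³ = 4.771 × 10⁻¹¹⁸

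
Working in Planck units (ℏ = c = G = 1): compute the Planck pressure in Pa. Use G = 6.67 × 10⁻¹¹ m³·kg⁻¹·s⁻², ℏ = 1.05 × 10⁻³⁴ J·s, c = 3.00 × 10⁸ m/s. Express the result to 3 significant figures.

4.68 × 10¹¹³ Pa

From ℏ = c = G = 1 the pressure scale is p_P = c⁷/(ℏG²).
  = 2.19 × 10⁵⁹ / 4.67 × 10⁻⁵⁵
  = 4.68 × 10¹¹³ Pa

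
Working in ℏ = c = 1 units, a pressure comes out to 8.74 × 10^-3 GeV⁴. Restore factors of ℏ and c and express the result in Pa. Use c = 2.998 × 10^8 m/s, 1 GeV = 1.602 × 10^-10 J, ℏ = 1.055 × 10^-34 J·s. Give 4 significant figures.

1.819 × 10^35 Pa

Pressure is [E]/[L]³ = [E]⁴/(ℏc)³.
1 GeV⁴ → 1/(ℏc)³ × (1 GeV in J)⁴ = 2.082 × 10^37 Pa.
Result: 8.74 × 10^-3 × 2.082 × 10^37 = 1.819 × 10^35 Pa.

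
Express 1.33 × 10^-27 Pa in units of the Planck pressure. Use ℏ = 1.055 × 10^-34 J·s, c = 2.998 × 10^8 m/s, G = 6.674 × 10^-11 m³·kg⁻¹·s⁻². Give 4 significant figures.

2.871 × 10^-141

Planck pressure: p_P = c⁷/(ℏG²) = 4.632 × 10^113 Pa.
1.33 × 10^-27 / 4.632 × 10^113 = 2.871 × 10^-141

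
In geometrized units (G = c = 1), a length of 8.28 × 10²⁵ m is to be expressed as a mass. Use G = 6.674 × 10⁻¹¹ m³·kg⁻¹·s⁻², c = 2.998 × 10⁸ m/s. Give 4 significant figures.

Length → mass via c²/G.
8.28 × 10²⁵ m × (c²/G) = 1.115 × 10⁵³ kg

1.115 × 10⁵³ kg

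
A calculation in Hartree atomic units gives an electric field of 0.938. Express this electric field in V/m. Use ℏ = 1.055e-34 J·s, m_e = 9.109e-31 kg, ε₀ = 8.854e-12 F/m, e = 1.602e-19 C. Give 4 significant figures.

4.813e11 V/m

One atomic unit of electric field: E_au = E_h/(e a₀) = m_e²e⁵/((4πε₀)³ℏ⁴) = 5.131e11 V/m.
0.938 × 5.131e11 V/m = 4.813e11 V/m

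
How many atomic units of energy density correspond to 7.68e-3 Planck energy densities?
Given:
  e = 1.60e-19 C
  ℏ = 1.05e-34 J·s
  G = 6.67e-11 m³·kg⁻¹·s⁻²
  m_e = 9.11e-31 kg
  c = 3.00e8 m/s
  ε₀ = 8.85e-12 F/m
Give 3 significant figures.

1.19e98

Planck energy density: u_P = c⁷/(ℏG²) = 4.68e113 J/m³
atomic unit of energy density: u_au = E_h/a₀³ = m_e⁴e¹⁰/((4πε₀)⁵ℏ⁸) = 3.01e13 J/m³
7.68e-3 × 4.68e113 / 3.01e13 = 1.19e98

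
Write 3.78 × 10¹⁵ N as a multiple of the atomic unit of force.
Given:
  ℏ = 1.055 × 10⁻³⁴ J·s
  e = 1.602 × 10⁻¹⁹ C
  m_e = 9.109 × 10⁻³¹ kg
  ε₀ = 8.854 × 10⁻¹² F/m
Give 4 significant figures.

atomic unit of force: F_au = E_h/a₀ = m_e²e⁶/((4πε₀)³ℏ⁴) = 8.220 × 10⁻⁸ N.
3.78 × 10¹⁵ / 8.220 × 10⁻⁸ = 4.599 × 10²²

4.599 × 10²²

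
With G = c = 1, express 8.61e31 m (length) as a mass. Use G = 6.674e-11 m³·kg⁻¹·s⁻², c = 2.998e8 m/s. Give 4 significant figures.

1.160e59 kg

Length → mass via c²/G.
8.61e31 m × (c²/G) = 1.160e59 kg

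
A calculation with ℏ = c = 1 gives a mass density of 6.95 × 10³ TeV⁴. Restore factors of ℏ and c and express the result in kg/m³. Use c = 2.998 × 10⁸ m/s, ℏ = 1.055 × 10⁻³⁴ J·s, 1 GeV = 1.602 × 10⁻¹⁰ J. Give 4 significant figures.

1.610 × 10³⁶ kg/m³

Mass density is [E]/(c²[L]³) = [E]⁴/(ℏ³c⁵).
1 GeV⁴ → 1/(ℏ³c⁵) × (1 GeV in J)⁴ = 2.316 × 10²⁰ kg/m³.
Convert the energy scale: 6.95 × 10³ TeV⁴ = 6.95 × 10¹⁵ GeV⁴.
Result: 6.95 × 10¹⁵ × 2.316 × 10²⁰ = 1.610 × 10³⁶ kg/m³.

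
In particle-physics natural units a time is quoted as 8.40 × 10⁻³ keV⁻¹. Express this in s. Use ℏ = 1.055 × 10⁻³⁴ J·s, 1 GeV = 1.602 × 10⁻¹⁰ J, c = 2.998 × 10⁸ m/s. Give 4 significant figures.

5.532 × 10⁻²¹ s

A time is [E]⁻¹ in ℏ=c=1; restore one factor of ℏ.
1 GeV⁻¹ → ℏ × (1 GeV in J)⁻¹ = 6.586 × 10⁻²⁵ s.
Convert the energy scale: 8.40 × 10⁻³ keV⁻¹ = 8.40 × 10³ GeV⁻¹.
Result: 8.40 × 10³ × 6.586 × 10⁻²⁵ = 5.532 × 10⁻²¹ s.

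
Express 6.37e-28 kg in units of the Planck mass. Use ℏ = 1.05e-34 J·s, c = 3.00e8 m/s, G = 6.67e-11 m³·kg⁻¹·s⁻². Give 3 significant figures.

2.93e-20

Planck mass: m_P = √(ℏc/G) = 2.17e-8 kg.
6.37e-28 / 2.17e-8 = 2.93e-20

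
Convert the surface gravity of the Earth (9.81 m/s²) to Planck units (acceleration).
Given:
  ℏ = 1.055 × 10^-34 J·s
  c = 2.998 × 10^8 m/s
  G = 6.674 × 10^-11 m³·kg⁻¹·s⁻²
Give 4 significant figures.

1.764 × 10^-51

Planck acceleration: a_P = √(c⁷/(ℏG)) = 5.560 × 10^51 m/s².
9.81 / 5.560 × 10^51 = 1.764 × 10^-51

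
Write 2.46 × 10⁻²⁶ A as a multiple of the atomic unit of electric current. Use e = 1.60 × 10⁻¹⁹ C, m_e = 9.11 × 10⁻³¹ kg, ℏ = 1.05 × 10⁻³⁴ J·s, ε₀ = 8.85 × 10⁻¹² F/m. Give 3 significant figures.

atomic unit of electric current: I_au = e E_h/ℏ = m_e e⁵/((4πε₀)²ℏ³) = 6.67 × 10⁻³ A.
2.46 × 10⁻²⁶ / 6.67 × 10⁻³ = 3.69 × 10⁻²⁴

3.69 × 10⁻²⁴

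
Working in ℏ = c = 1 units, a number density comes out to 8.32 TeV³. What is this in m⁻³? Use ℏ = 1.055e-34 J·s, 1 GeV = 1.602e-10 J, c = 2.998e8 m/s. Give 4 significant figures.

1.081e57 m⁻³

Number density is [L]⁻³ = [E]³/(ℏc)³.
1 GeV³ → 1/(ℏc)³ × (1 GeV in J)³ = 1.299e47 m⁻³.
Convert the energy scale: 8.32 TeV³ = 8.32e9 GeV³.
Result: 8.32e9 × 1.299e47 = 1.081e57 m⁻³.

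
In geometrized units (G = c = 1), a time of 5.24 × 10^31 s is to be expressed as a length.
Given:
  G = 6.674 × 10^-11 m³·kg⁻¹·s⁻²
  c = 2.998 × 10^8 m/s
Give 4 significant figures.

Time → length via c.
5.24 × 10^31 s × (c) = 1.571 × 10^40 m

1.571 × 10^40 m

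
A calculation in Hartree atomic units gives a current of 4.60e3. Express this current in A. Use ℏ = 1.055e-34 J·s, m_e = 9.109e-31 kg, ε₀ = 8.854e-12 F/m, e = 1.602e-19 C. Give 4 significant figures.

One atomic unit of electric current: I_au = e E_h/ℏ = m_e e⁵/((4πε₀)²ℏ³) = 6.612e-3 A.
4.60e3 × 6.612e-3 A = 30.41 A

30.41 A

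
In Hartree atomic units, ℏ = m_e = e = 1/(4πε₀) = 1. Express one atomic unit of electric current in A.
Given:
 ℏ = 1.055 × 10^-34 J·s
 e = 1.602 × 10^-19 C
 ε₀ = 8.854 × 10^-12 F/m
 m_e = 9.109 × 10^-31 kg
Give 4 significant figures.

6.612 × 10^-3 A

The unique combination of the constants set to 1 with dimensions of current is I_au = e E_h/ℏ = m_e e⁵/((4πε₀)²ℏ³).
E_h = 4.354 × 10^-18 J
e·E_h/ℏ = 6.612 × 10^-3 A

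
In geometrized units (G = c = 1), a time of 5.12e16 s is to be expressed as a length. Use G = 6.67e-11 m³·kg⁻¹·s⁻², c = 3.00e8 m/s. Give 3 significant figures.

1.54e25 m

Time → length via c.
5.12e16 s × (c) = 1.54e25 m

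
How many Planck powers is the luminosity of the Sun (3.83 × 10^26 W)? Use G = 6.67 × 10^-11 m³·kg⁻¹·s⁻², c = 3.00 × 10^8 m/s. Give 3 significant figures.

1.05 × 10^-26

Planck power: P_P = c⁵/G = 3.64 × 10^52 W.
3.83 × 10^26 / 3.64 × 10^52 = 1.05 × 10^-26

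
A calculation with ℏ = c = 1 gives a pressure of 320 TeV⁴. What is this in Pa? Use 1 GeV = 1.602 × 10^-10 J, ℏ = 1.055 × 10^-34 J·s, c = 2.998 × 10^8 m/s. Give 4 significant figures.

Pressure is [E]/[L]³ = [E]⁴/(ℏc)³.
1 GeV⁴ → 1/(ℏc)³ × (1 GeV in J)⁴ = 2.082 × 10^37 Pa.
Convert the energy scale: 320 TeV⁴ = 3.20 × 10^14 GeV⁴.
Result: 3.20 × 10^14 × 2.082 × 10^37 = 6.661 × 10^51 Pa.

6.661 × 10^51 Pa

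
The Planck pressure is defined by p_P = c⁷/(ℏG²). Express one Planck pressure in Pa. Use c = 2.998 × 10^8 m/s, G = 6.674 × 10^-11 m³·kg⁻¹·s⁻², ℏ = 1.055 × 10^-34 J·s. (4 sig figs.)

4.632 × 10^113 Pa

p_P = c⁷/(ℏG²)
  = 2.177 × 10^59 / 4.699 × 10^-55
  = 4.632 × 10^113 Pa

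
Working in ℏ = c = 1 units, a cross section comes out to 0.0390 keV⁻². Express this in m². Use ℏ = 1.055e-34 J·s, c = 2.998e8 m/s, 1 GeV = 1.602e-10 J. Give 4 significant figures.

Area is [L]² = [E]⁻²·(ℏc)²; restore (ℏc)².
1 GeV⁻² → (ℏc)² × (1 GeV in J)⁻² = 3.898e-32 m².
Convert the energy scale: 0.0390 keV⁻² = 3.90e10 GeV⁻².
Result: 3.90e10 × 3.898e-32 = 1.520e-21 m².

1.520e-21 m²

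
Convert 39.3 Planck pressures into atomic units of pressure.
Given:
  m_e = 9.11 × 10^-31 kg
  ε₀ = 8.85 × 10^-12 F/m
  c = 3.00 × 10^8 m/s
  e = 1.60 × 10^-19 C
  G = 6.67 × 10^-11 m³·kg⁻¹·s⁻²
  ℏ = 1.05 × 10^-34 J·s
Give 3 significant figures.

6.11 × 10^101

Planck pressure: p_P = c⁷/(ℏG²) = 4.68 × 10^113 Pa
atomic unit of pressure: P_au = E_h/a₀³ = m_e⁴e¹⁰/((4πε₀)⁵ℏ⁸) = 3.01 × 10^13 Pa
39.3 × 4.68 × 10^113 / 3.01 × 10^13 = 6.11 × 10^101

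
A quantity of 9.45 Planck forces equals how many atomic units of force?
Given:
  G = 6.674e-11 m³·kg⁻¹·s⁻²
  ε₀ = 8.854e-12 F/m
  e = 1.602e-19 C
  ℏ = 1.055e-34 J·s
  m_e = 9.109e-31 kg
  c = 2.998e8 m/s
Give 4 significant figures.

Planck force: F_P = c⁴/G = 1.210e44 N
atomic unit of force: F_au = E_h/a₀ = m_e²e⁶/((4πε₀)³ℏ⁴) = 8.220e-8 N
9.45 × 1.210e44 / 8.220e-8 = 1.392e52

1.392e52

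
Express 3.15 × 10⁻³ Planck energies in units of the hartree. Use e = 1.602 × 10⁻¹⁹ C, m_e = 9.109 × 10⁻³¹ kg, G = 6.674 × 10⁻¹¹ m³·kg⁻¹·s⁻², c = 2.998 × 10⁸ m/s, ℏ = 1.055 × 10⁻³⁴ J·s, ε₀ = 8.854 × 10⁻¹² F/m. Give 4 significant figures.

1.415 × 10²⁴

Planck energy: E_P = √(ℏc⁵/G) = 1.957 × 10⁹ J
hartree: E_h = m_e e⁴/(4πε₀ℏ)² = 4.354 × 10⁻¹⁸ J
3.15 × 10⁻³ × 1.957 × 10⁹ / 4.354 × 10⁻¹⁸ = 1.415 × 10²⁴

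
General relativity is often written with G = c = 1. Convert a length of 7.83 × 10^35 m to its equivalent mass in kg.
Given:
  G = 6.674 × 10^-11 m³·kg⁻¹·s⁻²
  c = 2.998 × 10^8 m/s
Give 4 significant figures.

1.054 × 10^63 kg

Length → mass via c²/G.
7.83 × 10^35 m × (c²/G) = 1.054 × 10^63 kg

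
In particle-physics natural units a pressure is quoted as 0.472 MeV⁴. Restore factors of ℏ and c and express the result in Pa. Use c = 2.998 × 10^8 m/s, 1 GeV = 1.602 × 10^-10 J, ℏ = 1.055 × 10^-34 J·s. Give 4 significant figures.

9.825 × 10^24 Pa

Pressure is [E]/[L]³ = [E]⁴/(ℏc)³.
1 GeV⁴ → 1/(ℏc)³ × (1 GeV in J)⁴ = 2.082 × 10^37 Pa.
Convert the energy scale: 0.472 MeV⁴ = 4.72 × 10^-13 GeV⁴.
Result: 4.72 × 10^-13 × 2.082 × 10^37 = 9.825 × 10^24 Pa.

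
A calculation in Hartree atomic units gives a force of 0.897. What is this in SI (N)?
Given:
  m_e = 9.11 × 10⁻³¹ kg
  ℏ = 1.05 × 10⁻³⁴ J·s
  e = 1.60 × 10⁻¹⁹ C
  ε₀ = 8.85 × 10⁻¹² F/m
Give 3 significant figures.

One atomic unit of force: F_au = E_h/a₀ = m_e²e⁶/((4πε₀)³ℏ⁴) = 8.33 × 10⁻⁸ N.
0.897 × 8.33 × 10⁻⁸ N = 7.47 × 10⁻⁸ N

7.47 × 10⁻⁸ N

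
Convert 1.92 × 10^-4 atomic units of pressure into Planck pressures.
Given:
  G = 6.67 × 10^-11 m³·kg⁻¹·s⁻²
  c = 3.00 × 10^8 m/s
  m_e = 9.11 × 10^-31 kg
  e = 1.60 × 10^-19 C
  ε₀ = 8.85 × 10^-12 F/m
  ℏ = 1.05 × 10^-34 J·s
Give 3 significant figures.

atomic unit of pressure: P_au = E_h/a₀³ = m_e⁴e¹⁰/((4πε₀)⁵ℏ⁸) = 3.01 × 10^13 Pa
Planck pressure: p_P = c⁷/(ℏG²) = 4.68 × 10^113 Pa
1.92 × 10^-4 × 3.01 × 10^13 / 4.68 × 10^113 = 1.24 × 10^-104

1.24 × 10^-104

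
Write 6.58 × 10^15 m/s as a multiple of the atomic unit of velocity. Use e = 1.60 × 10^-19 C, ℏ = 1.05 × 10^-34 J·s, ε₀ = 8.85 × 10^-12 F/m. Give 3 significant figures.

3.00 × 10^9

atomic unit of velocity: v_au = e²/(4πε₀ℏ) = 2.19 × 10^6 m/s.
6.58 × 10^15 / 2.19 × 10^6 = 3.00 × 10^9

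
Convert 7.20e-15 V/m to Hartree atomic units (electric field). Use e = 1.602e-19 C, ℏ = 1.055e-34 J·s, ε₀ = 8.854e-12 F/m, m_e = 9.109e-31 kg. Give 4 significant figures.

1.403e-26

atomic unit of electric field: E_au = E_h/(e a₀) = m_e²e⁵/((4πε₀)³ℏ⁴) = 5.131e11 V/m.
7.20e-15 / 5.131e11 = 1.403e-26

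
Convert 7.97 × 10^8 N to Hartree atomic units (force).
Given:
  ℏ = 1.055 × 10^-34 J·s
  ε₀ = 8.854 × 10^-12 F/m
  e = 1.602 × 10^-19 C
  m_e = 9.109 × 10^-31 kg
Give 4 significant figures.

atomic unit of force: F_au = E_h/a₀ = m_e²e⁶/((4πε₀)³ℏ⁴) = 8.220 × 10^-8 N.
7.97 × 10^8 / 8.220 × 10^-8 = 9.696 × 10^15

9.696 × 10^15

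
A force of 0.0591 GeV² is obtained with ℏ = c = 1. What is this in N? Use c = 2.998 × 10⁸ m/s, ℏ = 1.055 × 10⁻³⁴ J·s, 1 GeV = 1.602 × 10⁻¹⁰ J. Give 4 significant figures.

Force is [E]/[L] = [E]²/(ℏc); restore (ℏc)⁻¹.
1 GeV² → 1/(ℏc) × (1 GeV in J)² = 8.114 × 10⁵ N.
Result: 0.0591 × 8.114 × 10⁵ = 4.795 × 10⁴ N.

4.795 × 10⁴ N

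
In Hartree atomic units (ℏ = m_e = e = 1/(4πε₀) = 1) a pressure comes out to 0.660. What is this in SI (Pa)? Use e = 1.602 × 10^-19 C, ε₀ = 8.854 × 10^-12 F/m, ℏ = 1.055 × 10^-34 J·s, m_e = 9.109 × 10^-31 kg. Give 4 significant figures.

1.933 × 10^13 Pa

One atomic unit of pressure: P_au = E_h/a₀³ = m_e⁴e¹⁰/((4πε₀)⁵ℏ⁸) = 2.929 × 10^13 Pa.
0.660 × 2.929 × 10^13 Pa = 1.933 × 10^13 Pa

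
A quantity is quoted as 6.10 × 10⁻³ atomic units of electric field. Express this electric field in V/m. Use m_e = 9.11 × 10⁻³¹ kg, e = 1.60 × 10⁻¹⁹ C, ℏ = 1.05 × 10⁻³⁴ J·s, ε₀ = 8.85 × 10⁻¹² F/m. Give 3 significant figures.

3.18 × 10⁹ V/m

One atomic unit of electric field: E_au = E_h/(e a₀) = m_e²e⁵/((4πε₀)³ℏ⁴) = 5.20 × 10¹¹ V/m.
6.10 × 10⁻³ × 5.20 × 10¹¹ V/m = 3.18 × 10⁹ V/m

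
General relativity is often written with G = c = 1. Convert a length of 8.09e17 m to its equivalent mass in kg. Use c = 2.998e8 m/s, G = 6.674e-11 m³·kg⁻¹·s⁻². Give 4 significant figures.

1.089e45 kg

Length → mass via c²/G.
8.09e17 m × (c²/G) = 1.089e45 kg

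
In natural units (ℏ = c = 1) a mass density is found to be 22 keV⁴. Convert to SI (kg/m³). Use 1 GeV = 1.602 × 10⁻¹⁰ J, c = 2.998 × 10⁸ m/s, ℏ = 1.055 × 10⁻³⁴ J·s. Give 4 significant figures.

5.095 × 10⁻³ kg/m³

Mass density is [E]/(c²[L]³) = [E]⁴/(ℏ³c⁵).
1 GeV⁴ → 1/(ℏ³c⁵) × (1 GeV in J)⁴ = 2.316 × 10²⁰ kg/m³.
Convert the energy scale: 22 keV⁴ = 2.20 × 10⁻²³ GeV⁴.
Result: 2.20 × 10⁻²³ × 2.316 × 10²⁰ = 5.095 × 10⁻³ kg/m³.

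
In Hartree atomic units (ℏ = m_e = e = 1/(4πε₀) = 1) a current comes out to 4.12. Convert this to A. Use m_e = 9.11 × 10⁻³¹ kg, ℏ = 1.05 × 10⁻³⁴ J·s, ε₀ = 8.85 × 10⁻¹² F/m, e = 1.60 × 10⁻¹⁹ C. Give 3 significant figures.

One atomic unit of electric current: I_au = e E_h/ℏ = m_e e⁵/((4πε₀)²ℏ³) = 6.67 × 10⁻³ A.
4.12 × 6.67 × 10⁻³ A = 0.0275 A

0.0275 A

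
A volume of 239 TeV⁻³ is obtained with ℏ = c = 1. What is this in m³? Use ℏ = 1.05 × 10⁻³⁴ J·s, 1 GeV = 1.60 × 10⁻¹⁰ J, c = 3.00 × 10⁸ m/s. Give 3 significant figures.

Volume is [L]³ = [E]⁻³·(ℏc)³.
1 GeV⁻³ → (ℏc)³ × (1 GeV in J)⁻³ = 7.63 × 10⁻⁴⁸ m³.
Convert the energy scale: 239 TeV⁻³ = 2.39 × 10⁻⁷ GeV⁻³.
Result: 2.39 × 10⁻⁷ × 7.63 × 10⁻⁴⁸ = 1.82 × 10⁻⁵⁴ m³.

1.82 × 10⁻⁵⁴ m³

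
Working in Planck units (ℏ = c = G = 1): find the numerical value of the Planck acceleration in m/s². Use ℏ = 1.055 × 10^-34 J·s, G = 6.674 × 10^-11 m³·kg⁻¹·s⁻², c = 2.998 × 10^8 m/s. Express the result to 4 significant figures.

5.560 × 10^51 m/s²

From ℏ = c = G = 1 the acceleration scale is a_P = √(c⁷/(ℏG)).
  = √(3.092 × 10^103)
  = 5.560 × 10^51 m/s²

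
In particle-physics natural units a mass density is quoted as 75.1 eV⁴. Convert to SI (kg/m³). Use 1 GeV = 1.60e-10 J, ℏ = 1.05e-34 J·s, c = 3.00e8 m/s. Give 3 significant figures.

Mass density is [E]/(c²[L]³) = [E]⁴/(ℏ³c⁵).
1 GeV⁴ → 1/(ℏ³c⁵) × (1 GeV in J)⁴ = 2.33e20 kg/m³.
Convert the energy scale: 75.1 eV⁴ = 7.51e-35 GeV⁴.
Result: 7.51e-35 × 2.33e20 = 1.75e-14 kg/m³.

1.75e-14 kg/m³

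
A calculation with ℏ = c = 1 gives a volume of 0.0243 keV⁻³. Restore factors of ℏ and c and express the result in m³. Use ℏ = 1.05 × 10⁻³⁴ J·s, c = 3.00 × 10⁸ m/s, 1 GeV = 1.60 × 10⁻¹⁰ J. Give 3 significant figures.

Volume is [L]³ = [E]⁻³·(ℏc)³.
1 GeV⁻³ → (ℏc)³ × (1 GeV in J)⁻³ = 7.63 × 10⁻⁴⁸ m³.
Convert the energy scale: 0.0243 keV⁻³ = 2.43 × 10¹⁶ GeV⁻³.
Result: 2.43 × 10¹⁶ × 7.63 × 10⁻⁴⁸ = 1.85 × 10⁻³¹ m³.

1.85 × 10⁻³¹ m³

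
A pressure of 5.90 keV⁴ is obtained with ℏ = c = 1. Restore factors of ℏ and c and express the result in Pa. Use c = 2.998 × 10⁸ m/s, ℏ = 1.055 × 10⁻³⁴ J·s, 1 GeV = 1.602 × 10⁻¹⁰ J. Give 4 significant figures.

1.228 × 10¹⁴ Pa

Pressure is [E]/[L]³ = [E]⁴/(ℏc)³.
1 GeV⁴ → 1/(ℏc)³ × (1 GeV in J)⁴ = 2.082 × 10³⁷ Pa.
Convert the energy scale: 5.90 keV⁴ = 5.90 × 10⁻²⁴ GeV⁴.
Result: 5.90 × 10⁻²⁴ × 2.082 × 10³⁷ = 1.228 × 10¹⁴ Pa.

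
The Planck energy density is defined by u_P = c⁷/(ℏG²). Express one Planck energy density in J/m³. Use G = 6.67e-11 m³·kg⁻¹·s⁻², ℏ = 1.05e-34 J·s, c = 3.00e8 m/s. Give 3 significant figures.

u_P = c⁷/(ℏG²)
  = 2.19e59 / 4.67e-55
  = 4.68e113 J/m³

4.68e113 J/m³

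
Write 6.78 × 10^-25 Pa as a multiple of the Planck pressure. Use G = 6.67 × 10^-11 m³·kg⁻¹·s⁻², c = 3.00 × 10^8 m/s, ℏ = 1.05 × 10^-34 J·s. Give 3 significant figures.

Planck pressure: p_P = c⁷/(ℏG²) = 4.68 × 10^113 Pa.
6.78 × 10^-25 / 4.68 × 10^113 = 1.45 × 10^-138

1.45 × 10^-138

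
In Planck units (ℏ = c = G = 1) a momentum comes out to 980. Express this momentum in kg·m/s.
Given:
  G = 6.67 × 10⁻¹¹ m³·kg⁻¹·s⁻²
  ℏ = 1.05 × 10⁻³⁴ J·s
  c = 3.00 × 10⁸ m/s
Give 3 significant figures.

6.39 × 10³ kg·m/s

One Planck momentum: p_P = √(ℏc³/G) = 6.52 kg·m/s.
980 × 6.52 kg·m/s = 6.39 × 10³ kg·m/s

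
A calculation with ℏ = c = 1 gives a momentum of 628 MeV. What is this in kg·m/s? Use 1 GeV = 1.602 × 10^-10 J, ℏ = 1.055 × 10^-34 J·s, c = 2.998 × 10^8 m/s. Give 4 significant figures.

Momentum is [E]/c; divide by c.
1 GeV → 1/c × (1 GeV in J) = 5.344 × 10^-19 kg·m/s.
Convert the energy scale: 628 MeV = 0.628 GeV.
Result: 0.628 × 5.344 × 10^-19 = 3.356 × 10^-19 kg·m/s.

3.356 × 10^-19 kg·m/s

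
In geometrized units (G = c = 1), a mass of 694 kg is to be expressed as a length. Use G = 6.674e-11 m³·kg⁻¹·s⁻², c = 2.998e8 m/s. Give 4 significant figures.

5.153e-25 m

In G = c = 1 units mass has dimensions of length; the conversion factor is G/c².
694 kg × (G/c²) = 5.153e-25 m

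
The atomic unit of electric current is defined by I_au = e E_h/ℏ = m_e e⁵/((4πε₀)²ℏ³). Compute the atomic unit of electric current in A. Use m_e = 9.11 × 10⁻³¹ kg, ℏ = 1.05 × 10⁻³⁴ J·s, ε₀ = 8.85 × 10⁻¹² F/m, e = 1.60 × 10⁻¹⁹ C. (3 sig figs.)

6.67 × 10⁻³ A

I_au = e E_h/ℏ = m_e e⁵/((4πε₀)²ℏ³)
E_h = 4.38 × 10⁻¹⁸ J
e·E_h/ℏ = 6.67 × 10⁻³ A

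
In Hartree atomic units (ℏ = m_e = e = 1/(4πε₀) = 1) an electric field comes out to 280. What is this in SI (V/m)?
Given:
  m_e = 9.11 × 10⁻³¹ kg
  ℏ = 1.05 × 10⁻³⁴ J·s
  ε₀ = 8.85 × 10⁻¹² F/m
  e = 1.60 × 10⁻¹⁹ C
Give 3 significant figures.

One atomic unit of electric field: E_au = E_h/(e a₀) = m_e²e⁵/((4πε₀)³ℏ⁴) = 5.20 × 10¹¹ V/m.
280 × 5.20 × 10¹¹ V/m = 1.46 × 10¹⁴ V/m

1.46 × 10¹⁴ V/m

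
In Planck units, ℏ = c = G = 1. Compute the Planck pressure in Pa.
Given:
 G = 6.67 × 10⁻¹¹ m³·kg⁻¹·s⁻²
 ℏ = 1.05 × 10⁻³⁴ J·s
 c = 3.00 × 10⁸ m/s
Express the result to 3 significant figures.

4.68 × 10¹¹³ Pa

Dimensional analysis gives p_P = c⁷/(ℏG²).
  = 2.19 × 10⁵⁹ / 4.67 × 10⁻⁵⁵
  = 4.68 × 10¹¹³ Pa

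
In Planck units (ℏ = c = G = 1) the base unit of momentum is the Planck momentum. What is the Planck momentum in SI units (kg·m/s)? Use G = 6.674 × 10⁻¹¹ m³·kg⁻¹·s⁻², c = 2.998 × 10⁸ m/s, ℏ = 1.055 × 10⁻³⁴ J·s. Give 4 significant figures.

p_P = √(ℏc³/G)
  = √(42.60)
  = 6.527 kg·m/s

6.527 kg·m/s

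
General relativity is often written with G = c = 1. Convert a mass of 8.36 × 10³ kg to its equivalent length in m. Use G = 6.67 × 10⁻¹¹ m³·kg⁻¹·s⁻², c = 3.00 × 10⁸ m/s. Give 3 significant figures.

6.20 × 10⁻²⁴ m

In G = c = 1 units mass has dimensions of length; the conversion factor is G/c².
8.36 × 10³ kg × (G/c²) = 6.20 × 10⁻²⁴ m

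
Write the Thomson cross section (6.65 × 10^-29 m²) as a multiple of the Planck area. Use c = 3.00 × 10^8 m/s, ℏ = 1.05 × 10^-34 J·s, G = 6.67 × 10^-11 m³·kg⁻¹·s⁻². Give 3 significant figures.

2.56 × 10^41

Planck area: A_P = ℏG/c³ = 2.59 × 10^-70 m².
6.65 × 10^-29 / 2.59 × 10^-70 = 2.56 × 10^41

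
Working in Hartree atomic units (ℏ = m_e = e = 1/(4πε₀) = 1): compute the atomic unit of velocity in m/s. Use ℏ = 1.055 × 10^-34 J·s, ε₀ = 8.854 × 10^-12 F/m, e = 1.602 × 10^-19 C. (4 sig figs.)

Dimensional analysis gives v_au = e²/(4πε₀ℏ).
  = 2.566 × 10^-38 / 1.174 × 10^-44
  = 2.186 × 10^6 m/s

2.186 × 10^6 m/s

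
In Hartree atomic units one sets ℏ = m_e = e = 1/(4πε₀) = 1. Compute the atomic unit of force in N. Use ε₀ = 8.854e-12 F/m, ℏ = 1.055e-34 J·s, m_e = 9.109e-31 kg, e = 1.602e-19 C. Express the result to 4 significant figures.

F_au = E_h/a₀ = m_e²e⁶/((4πε₀)³ℏ⁴)
E_h = 4.354e-18 J
a₀ = 5.297e-11 m
E_h/a₀ = 8.220e-8 N

8.220e-8 N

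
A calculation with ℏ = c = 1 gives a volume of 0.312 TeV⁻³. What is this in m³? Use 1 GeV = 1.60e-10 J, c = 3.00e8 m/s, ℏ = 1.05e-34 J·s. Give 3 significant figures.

2.38e-57 m³

Volume is [L]³ = [E]⁻³·(ℏc)³.
1 GeV⁻³ → (ℏc)³ × (1 GeV in J)⁻³ = 7.63e-48 m³.
Convert the energy scale: 0.312 TeV⁻³ = 3.12e-10 GeV⁻³.
Result: 3.12e-10 × 7.63e-48 = 2.38e-57 m³.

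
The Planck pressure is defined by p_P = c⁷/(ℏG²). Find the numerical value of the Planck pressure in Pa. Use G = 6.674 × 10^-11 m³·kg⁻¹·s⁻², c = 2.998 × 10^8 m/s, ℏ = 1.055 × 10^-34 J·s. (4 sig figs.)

p_P = c⁷/(ℏG²)
  = 2.177 × 10^59 / 4.699 × 10^-55
  = 4.632 × 10^113 Pa

4.632 × 10^113 Pa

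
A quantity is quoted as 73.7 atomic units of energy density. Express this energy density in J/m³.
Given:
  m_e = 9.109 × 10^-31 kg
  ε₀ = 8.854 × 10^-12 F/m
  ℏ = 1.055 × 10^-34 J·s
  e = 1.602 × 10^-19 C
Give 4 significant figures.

One atomic unit of energy density: u_au = E_h/a₀³ = m_e⁴e¹⁰/((4πε₀)⁵ℏ⁸) = 2.929 × 10^13 J/m³.
73.7 × 2.929 × 10^13 J/m³ = 2.159 × 10^15 J/m³

2.159 × 10^15 J/m³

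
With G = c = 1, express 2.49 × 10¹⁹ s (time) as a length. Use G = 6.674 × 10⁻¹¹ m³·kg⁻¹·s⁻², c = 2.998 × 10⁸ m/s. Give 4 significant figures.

7.465 × 10²⁷ m

Time → length via c.
2.49 × 10¹⁹ s × (c) = 7.465 × 10²⁷ m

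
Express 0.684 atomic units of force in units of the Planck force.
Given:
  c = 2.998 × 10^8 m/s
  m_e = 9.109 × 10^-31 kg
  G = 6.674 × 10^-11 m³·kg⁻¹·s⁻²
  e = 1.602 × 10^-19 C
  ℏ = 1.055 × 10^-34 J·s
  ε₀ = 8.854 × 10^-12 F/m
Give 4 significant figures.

atomic unit of force: F_au = E_h/a₀ = m_e²e⁶/((4πε₀)³ℏ⁴) = 8.220 × 10^-8 N
Planck force: F_P = c⁴/G = 1.210 × 10^44 N
0.684 × 8.220 × 10^-8 / 1.210 × 10^44 = 4.645 × 10^-52

4.645 × 10^-52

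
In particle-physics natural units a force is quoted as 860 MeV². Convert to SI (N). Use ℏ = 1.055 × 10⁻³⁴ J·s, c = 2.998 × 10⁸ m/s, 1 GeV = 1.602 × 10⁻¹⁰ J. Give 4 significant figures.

697.8 N

Force is [E]/[L] = [E]²/(ℏc); restore (ℏc)⁻¹.
1 GeV² → 1/(ℏc) × (1 GeV in J)² = 8.114 × 10⁵ N.
Convert the energy scale: 860 MeV² = 8.60 × 10⁻⁴ GeV².
Result: 8.60 × 10⁻⁴ × 8.114 × 10⁵ = 697.8 N.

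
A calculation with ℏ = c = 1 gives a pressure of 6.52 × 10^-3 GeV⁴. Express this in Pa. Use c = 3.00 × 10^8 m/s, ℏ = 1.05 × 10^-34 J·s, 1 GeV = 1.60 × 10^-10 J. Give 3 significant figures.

Pressure is [E]/[L]³ = [E]⁴/(ℏc)³.
1 GeV⁴ → 1/(ℏc)³ × (1 GeV in J)⁴ = 2.10 × 10^37 Pa.
Result: 6.52 × 10^-3 × 2.10 × 10^37 = 1.37 × 10^35 Pa.

1.37 × 10^35 Pa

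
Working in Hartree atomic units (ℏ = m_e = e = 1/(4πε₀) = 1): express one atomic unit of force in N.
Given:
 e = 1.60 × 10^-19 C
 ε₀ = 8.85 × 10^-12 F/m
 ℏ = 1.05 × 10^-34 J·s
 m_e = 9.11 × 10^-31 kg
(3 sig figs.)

8.33 × 10^-8 N

Dimensional analysis gives F_au = E_h/a₀ = m_e²e⁶/((4πε₀)³ℏ⁴).
E_h = 4.38 × 10^-18 J
a₀ = 5.26 × 10^-11 m
E_h/a₀ = 8.33 × 10^-8 N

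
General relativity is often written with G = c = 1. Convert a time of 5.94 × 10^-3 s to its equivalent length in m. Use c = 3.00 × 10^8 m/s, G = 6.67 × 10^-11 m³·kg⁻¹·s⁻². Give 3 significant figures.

Time → length via c.
5.94 × 10^-3 s × (c) = 1.78 × 10^6 m

1.78 × 10^6 m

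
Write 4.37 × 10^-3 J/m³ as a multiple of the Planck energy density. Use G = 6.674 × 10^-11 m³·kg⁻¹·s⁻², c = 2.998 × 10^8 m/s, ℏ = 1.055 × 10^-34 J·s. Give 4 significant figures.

9.434 × 10^-117

Planck energy density: u_P = c⁷/(ℏG²) = 4.632 × 10^113 J/m³.
4.37 × 10^-3 / 4.632 × 10^113 = 9.434 × 10^-117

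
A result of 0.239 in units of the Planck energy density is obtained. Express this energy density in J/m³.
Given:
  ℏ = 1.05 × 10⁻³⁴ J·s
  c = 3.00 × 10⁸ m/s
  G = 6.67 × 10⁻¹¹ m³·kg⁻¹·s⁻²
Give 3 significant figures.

One Planck energy density: u_P = c⁷/(ℏG²) = 4.68 × 10¹¹³ J/m³.
0.239 × 4.68 × 10¹¹³ J/m³ = 1.12 × 10¹¹³ J/m³

1.12 × 10¹¹³ J/m³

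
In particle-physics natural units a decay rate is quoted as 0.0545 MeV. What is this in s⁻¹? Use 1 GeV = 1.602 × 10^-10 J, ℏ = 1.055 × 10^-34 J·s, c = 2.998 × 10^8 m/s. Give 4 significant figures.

8.276 × 10^19 s⁻¹

A rate is [E]/ℏ; divide by ℏ.
1 GeV → 1/ℏ × (1 GeV in J) = 1.518 × 10^24 s⁻¹.
Convert the energy scale: 0.0545 MeV = 5.45 × 10^-5 GeV.
Result: 5.45 × 10^-5 × 1.518 × 10^24 = 8.276 × 10^19 s⁻¹.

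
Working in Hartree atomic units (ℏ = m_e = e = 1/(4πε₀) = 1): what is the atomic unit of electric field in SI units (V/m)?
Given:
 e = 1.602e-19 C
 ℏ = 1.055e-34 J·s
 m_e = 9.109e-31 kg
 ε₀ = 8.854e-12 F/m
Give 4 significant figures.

5.131e11 V/m

From ℏ = m_e = e = 1/(4πε₀) = 1 the electric field scale is E_au = E_h/(e a₀) = m_e²e⁵/((4πε₀)³ℏ⁴).
E_h = 4.354e-18 J
a₀ = 5.297e-11 m
E_h/(e·a₀) = 5.131e11 V/m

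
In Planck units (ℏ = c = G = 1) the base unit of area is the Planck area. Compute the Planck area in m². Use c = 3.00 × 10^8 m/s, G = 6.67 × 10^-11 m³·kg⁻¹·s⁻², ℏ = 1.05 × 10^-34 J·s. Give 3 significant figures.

A_P = ℏG/c³
  = 7.00 × 10^-45 / 2.70 × 10^25
  = 2.59 × 10^-70 m²

2.59 × 10^-70 m²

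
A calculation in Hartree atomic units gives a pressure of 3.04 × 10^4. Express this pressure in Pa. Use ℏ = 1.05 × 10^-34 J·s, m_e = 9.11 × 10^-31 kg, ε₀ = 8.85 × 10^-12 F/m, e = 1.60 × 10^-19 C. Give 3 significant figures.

One atomic unit of pressure: P_au = E_h/a₀³ = m_e⁴e¹⁰/((4πε₀)⁵ℏ⁸) = 3.01 × 10^13 Pa.
3.04 × 10^4 × 3.01 × 10^13 Pa = 9.16 × 10^17 Pa

9.16 × 10^17 Pa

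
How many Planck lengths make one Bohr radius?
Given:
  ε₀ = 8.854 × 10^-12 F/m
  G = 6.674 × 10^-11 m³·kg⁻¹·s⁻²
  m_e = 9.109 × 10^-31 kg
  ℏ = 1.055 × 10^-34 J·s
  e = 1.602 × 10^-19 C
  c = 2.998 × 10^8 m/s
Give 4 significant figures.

3.277 × 10^24

Bohr radius: a₀ = 4πε₀ℏ²/(m_e e²) = 5.297 × 10^-11 m
Planck length: ℓ_P = √(ℏG/c³) = 1.616 × 10^-35 m
ratio = 5.297 × 10^-11 / 1.616 × 10^-35 = 3.277 × 10^24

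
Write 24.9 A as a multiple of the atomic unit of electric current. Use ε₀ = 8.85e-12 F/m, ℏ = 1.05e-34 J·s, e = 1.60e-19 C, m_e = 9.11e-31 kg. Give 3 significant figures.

3.73e3

atomic unit of electric current: I_au = e E_h/ℏ = m_e e⁵/((4πε₀)²ℏ³) = 6.67e-3 A.
24.9 / 6.67e-3 = 3.73e3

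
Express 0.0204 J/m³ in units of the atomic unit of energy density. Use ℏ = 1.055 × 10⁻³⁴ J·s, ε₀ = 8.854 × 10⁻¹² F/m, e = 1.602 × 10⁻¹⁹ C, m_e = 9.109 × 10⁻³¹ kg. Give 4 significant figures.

atomic unit of energy density: u_au = E_h/a₀³ = m_e⁴e¹⁰/((4πε₀)⁵ℏ⁸) = 2.929 × 10¹³ J/m³.
0.0204 / 2.929 × 10¹³ = 6.964 × 10⁻¹⁶

6.964 × 10⁻¹⁶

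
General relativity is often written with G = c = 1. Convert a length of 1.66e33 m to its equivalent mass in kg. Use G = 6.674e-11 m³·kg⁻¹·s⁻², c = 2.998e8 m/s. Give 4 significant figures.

2.236e60 kg

Length → mass via c²/G.
1.66e33 m × (c²/G) = 2.236e60 kg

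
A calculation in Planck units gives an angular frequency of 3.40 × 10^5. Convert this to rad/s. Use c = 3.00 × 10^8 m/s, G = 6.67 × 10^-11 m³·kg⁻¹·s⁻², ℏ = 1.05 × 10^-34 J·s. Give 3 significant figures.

6.33 × 10^48 rad/s

One Planck angular frequency: ω_P = √(c⁵/(ℏG)) = 1.86 × 10^43 rad/s.
3.40 × 10^5 × 1.86 × 10^43 rad/s = 6.33 × 10^48 rad/s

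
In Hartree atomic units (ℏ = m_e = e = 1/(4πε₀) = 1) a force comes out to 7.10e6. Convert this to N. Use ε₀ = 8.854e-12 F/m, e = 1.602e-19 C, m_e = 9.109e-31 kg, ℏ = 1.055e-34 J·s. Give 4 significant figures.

One atomic unit of force: F_au = E_h/a₀ = m_e²e⁶/((4πε₀)³ℏ⁴) = 8.220e-8 N.
7.10e6 × 8.220e-8 N = 0.5836 N

0.5836 N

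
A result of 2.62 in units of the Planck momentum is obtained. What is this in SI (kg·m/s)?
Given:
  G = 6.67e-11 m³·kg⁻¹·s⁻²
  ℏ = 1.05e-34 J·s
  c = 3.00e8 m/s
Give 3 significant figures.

One Planck momentum: p_P = √(ℏc³/G) = 6.52 kg·m/s.
2.62 × 6.52 kg·m/s = 17.1 kg·m/s

17.1 kg·m/s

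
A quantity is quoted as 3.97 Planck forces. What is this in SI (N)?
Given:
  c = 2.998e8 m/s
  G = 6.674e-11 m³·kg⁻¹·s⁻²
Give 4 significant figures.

One Planck force: F_P = c⁴/G = 1.210e44 N.
3.97 × 1.210e44 N = 4.805e44 N

4.805e44 N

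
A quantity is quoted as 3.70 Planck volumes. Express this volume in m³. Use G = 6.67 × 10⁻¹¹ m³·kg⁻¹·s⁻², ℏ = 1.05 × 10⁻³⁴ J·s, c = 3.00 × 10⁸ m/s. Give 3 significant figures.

One Planck volume: V_P = (ℏG/c³)^(3/2) = 4.18 × 10⁻¹⁰⁵ m³.
3.70 × 4.18 × 10⁻¹⁰⁵ m³ = 1.55 × 10⁻¹⁰⁴ m³

1.55 × 10⁻¹⁰⁴ m³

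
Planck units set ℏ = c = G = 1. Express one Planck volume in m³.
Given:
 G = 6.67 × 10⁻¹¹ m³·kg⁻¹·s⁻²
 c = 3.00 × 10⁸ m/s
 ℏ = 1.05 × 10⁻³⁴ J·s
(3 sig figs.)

4.18 × 10⁻¹⁰⁵ m³

From ℏ = c = G = 1 the volume scale is V_P = (ℏG/c³)^(3/2).
  = √(1.75 × 10⁻²⁰⁹)
  = 4.18 × 10⁻¹⁰⁵ m³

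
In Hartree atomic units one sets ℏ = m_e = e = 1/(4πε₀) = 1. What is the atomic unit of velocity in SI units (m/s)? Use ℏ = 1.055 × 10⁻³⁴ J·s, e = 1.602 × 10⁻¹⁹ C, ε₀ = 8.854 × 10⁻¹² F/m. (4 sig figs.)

2.186 × 10⁶ m/s

v_au = e²/(4πε₀ℏ)
  = 2.566 × 10⁻³⁸ / 1.174 × 10⁻⁴⁴
  = 2.186 × 10⁶ m/s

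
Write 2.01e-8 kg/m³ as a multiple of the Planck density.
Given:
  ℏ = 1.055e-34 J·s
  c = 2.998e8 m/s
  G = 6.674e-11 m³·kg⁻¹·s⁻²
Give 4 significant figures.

3.900e-105

Planck density: ρ_P = c⁵/(ℏG²) = 5.154e96 kg/m³.
2.01e-8 / 5.154e96 = 3.900e-105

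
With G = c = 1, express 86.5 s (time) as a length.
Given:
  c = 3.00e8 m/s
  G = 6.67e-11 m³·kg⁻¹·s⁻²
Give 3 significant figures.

Time → length via c.
86.5 s × (c) = 2.60e10 m

2.60e10 m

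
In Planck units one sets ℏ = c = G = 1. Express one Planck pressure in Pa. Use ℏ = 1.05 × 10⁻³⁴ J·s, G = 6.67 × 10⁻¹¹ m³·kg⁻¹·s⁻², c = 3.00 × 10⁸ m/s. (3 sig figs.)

p_P = c⁷/(ℏG²)
  = 2.19 × 10⁵⁹ / 4.67 × 10⁻⁵⁵
  = 4.68 × 10¹¹³ Pa

4.68 × 10¹¹³ Pa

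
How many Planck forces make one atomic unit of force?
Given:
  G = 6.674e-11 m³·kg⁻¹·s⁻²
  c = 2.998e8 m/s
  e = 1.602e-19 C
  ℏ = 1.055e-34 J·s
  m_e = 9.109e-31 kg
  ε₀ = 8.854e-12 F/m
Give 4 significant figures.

atomic unit of force: F_au = E_h/a₀ = m_e²e⁶/((4πε₀)³ℏ⁴) = 8.220e-8 N
Planck force: F_P = c⁴/G = 1.210e44 N
ratio = 8.220e-8 / 1.210e44 = 6.791e-52

6.791e-52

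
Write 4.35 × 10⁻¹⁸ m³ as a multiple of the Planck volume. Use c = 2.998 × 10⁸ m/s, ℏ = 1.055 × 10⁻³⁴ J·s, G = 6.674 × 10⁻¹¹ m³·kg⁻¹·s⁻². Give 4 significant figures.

1.030 × 10⁸⁷

Planck volume: V_P = (ℏG/c³)^(3/2) = 4.224 × 10⁻¹⁰⁵ m³.
4.35 × 10⁻¹⁸ / 4.224 × 10⁻¹⁰⁵ = 1.030 × 10⁸⁷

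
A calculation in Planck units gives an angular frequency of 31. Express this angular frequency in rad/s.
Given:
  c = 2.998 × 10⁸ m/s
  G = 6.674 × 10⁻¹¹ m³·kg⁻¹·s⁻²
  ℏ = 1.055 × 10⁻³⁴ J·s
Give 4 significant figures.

One Planck angular frequency: ω_P = √(c⁵/(ℏG)) = 1.855 × 10⁴³ rad/s.
31 × 1.855 × 10⁴³ rad/s = 5.749 × 10⁴⁴ rad/s

5.749 × 10⁴⁴ rad/s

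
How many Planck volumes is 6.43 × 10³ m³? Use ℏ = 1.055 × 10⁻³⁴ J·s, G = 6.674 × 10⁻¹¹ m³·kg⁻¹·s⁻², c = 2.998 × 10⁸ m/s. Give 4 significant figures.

Planck volume: V_P = (ℏG/c³)^(3/2) = 4.224 × 10⁻¹⁰⁵ m³.
6.43 × 10³ / 4.224 × 10⁻¹⁰⁵ = 1.522 × 10¹⁰⁸

1.522 × 10¹⁰⁸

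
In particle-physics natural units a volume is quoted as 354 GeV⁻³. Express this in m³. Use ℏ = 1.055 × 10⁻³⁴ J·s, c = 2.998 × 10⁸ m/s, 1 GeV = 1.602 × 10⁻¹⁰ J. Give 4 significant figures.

2.724 × 10⁻⁴⁵ m³

Volume is [L]³ = [E]⁻³·(ℏc)³.
1 GeV⁻³ → (ℏc)³ × (1 GeV in J)⁻³ = 7.696 × 10⁻⁴⁸ m³.
Result: 354 × 7.696 × 10⁻⁴⁸ = 2.724 × 10⁻⁴⁵ m³.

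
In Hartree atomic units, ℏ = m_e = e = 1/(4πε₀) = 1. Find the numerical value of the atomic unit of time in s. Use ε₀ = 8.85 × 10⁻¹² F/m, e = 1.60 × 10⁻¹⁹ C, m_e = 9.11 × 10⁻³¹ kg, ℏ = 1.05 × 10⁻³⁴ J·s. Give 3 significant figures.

2.40 × 10⁻¹⁷ s

From ℏ = m_e = e = 1/(4πε₀) = 1 the time scale is τ_au = (4πε₀)²ℏ³/(m_e e⁴).
E_h = 4.38 × 10⁻¹⁸ J
ℏ/E_h = 2.40 × 10⁻¹⁷ s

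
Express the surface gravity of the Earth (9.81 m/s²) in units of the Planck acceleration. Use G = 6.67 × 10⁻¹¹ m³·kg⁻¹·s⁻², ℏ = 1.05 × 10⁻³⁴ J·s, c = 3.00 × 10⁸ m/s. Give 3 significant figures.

1.76 × 10⁻⁵¹

Planck acceleration: a_P = √(c⁷/(ℏG)) = 5.59 × 10⁵¹ m/s².
9.81 / 5.59 × 10⁵¹ = 1.76 × 10⁻⁵¹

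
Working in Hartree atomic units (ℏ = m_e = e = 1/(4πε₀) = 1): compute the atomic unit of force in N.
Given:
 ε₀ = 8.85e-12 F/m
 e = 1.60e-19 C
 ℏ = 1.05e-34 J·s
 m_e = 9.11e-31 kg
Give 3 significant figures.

From ℏ = m_e = e = 1/(4πε₀) = 1 the force scale is F_au = E_h/a₀ = m_e²e⁶/((4πε₀)³ℏ⁴).
E_h = 4.38e-18 J
a₀ = 5.26e-11 m
E_h/a₀ = 8.33e-8 N

8.33e-8 N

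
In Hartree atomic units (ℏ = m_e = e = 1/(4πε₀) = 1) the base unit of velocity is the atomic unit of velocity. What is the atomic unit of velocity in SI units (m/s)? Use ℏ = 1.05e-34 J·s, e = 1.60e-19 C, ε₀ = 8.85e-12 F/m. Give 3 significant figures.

v_au = e²/(4πε₀ℏ)
  = 2.56e-38 / 1.17e-44
  = 2.19e6 m/s

2.19e6 m/s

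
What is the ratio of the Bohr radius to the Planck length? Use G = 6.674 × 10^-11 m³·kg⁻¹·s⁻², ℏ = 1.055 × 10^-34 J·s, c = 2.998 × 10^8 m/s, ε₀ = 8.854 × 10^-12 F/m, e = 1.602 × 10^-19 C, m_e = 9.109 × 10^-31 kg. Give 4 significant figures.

3.277 × 10^24

Bohr radius: a₀ = 4πε₀ℏ²/(m_e e²) = 5.297 × 10^-11 m
Planck length: ℓ_P = √(ℏG/c³) = 1.616 × 10^-35 m
ratio = 5.297 × 10^-11 / 1.616 × 10^-35 = 3.277 × 10^24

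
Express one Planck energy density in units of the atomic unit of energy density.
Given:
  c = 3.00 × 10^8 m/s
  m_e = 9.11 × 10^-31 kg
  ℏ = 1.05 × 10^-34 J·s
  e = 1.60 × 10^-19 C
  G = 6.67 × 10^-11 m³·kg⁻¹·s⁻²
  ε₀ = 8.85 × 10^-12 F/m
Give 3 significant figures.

1.55 × 10^100

Planck energy density: u_P = c⁷/(ℏG²) = 4.68 × 10^113 J/m³
atomic unit of energy density: u_au = E_h/a₀³ = m_e⁴e¹⁰/((4πε₀)⁵ℏ⁸) = 3.01 × 10^13 J/m³
ratio = 4.68 × 10^113 / 3.01 × 10^13 = 1.55 × 10^100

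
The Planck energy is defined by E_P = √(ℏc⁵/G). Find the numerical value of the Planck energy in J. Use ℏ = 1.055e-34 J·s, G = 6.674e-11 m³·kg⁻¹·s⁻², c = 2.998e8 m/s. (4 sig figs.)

E_P = √(ℏc⁵/G)
  = √(3.828e18)
  = 1.957e9 J

1.957e9 J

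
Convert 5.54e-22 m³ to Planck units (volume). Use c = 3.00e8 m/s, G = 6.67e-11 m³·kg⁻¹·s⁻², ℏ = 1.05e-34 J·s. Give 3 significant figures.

1.33e83

Planck volume: V_P = (ℏG/c³)^(3/2) = 4.18e-105 m³.
5.54e-22 / 4.18e-105 = 1.33e83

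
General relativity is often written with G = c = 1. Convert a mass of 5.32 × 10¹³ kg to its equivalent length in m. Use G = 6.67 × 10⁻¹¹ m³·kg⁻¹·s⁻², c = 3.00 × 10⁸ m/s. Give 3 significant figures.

In G = c = 1 units mass has dimensions of length; the conversion factor is G/c².
5.32 × 10¹³ kg × (G/c²) = 3.94 × 10⁻¹⁴ m

3.94 × 10⁻¹⁴ m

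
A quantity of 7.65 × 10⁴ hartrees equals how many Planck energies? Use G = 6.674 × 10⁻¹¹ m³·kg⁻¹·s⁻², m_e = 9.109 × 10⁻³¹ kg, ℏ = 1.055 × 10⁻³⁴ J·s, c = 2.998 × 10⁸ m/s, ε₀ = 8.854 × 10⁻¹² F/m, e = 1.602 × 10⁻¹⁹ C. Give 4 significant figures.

hartree: E_h = m_e e⁴/(4πε₀ℏ)² = 4.354 × 10⁻¹⁸ J
Planck energy: E_P = √(ℏc⁵/G) = 1.957 × 10⁹ J
7.65 × 10⁴ × 4.354 × 10⁻¹⁸ / 1.957 × 10⁹ = 1.702 × 10⁻²²

1.702 × 10⁻²²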